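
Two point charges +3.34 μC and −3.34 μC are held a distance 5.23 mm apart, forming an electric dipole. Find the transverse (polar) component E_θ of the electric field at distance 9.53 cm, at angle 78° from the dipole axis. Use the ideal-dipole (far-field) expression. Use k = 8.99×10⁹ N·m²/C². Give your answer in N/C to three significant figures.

Dipole moment p = qd = (3.34×10⁻⁶ C)(0.00523 m) = 1.747×10⁻⁸ C·m.
For a dipole, E_θ = (kp sinθ)/r³.
kp/r³ = (8.99×10⁹)(1.747×10⁻⁸)/(0.0953)³ = 1.815×10⁵ N/C.
E_θ = 1.815×10⁵·sin78° = 1.775×10⁵ N/C.

E_θ ≈ 1.77×10⁵ N/C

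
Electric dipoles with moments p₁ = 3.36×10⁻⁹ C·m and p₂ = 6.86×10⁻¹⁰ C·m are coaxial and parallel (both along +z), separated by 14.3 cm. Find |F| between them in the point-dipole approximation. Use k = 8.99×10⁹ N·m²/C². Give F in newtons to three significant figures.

On-axis field of dipole 1 at distance r: E = 2kp₁/r³. Force on dipole 2 is F = p₂·dE/dr (gradient along axis).
dE/dr = −6kp₁/r⁴, so |F| = 6kp₁p₂/r⁴ (attractive for aligned moments).
F = 6(8.99×10⁹)(3.36×10⁻⁹)(6.86×10⁻¹⁰)/(0.143)⁴ = 2.973×10⁻⁴ N.

F ≈ 2.97×10⁻⁴ N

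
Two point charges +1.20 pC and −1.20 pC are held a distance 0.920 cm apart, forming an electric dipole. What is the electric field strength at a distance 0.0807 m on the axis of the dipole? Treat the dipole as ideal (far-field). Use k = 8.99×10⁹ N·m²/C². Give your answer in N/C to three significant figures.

E ≈ 0.378 N/C

Dipole moment p = qd = (1.20×10⁻¹² C)(0.00920 m) = 1.104×10⁻¹⁴ C·m.
On the dipole axis E = 2kp/r³.
E = 2·(8.99×10⁹)(1.104×10⁻¹⁴) / (0.0807)³ = 0.3777 N/C.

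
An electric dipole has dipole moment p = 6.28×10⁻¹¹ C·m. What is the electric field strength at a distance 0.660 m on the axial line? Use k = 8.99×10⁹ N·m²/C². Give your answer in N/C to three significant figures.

On the dipole axis E = 2kp/r³.
E = 2·(8.99×10⁹)(6.28×10⁻¹¹) / (0.660)³ = 3.928 N/C.

E ≈ 3.93 N/C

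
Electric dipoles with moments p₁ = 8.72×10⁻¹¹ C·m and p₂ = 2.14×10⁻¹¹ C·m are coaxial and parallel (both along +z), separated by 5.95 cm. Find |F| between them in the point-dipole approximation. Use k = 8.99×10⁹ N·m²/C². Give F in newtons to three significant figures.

On-axis field of dipole 1 at distance r: E = 2kp₁/r³. Force on dipole 2 is F = p₂·dE/dr (gradient along axis).
dE/dr = −6kp₁/r⁴, so |F| = 6kp₁p₂/r⁴ (attractive for aligned moments).
F = 6(8.99×10⁹)(8.72×10⁻¹¹)(2.14×10⁻¹¹)/(0.0595)⁴ = 8.031×10⁻⁶ N.

F ≈ 8.03×10⁻⁶ N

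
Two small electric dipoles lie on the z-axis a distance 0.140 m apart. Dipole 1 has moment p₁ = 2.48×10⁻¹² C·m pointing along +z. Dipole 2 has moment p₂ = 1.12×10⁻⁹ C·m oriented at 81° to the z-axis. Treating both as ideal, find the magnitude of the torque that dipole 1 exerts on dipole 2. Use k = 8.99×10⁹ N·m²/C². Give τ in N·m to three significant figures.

The second dipole sits on the axis of the first, so the field there is axial: E₁ = 2kp₁/r³ along +z.
E₁ = 2(8.99×10⁹)(2.48×10⁻¹²)/(0.140)³ = 16.25 N/C.
Torque on the second dipole: τ = p₂ E₁ sinθ.
τ = (1.12×10⁻⁹)(16.25)·sin81° = 1.798×10⁻⁸ N·m.

τ ≈ 1.80×10⁻⁸ N·m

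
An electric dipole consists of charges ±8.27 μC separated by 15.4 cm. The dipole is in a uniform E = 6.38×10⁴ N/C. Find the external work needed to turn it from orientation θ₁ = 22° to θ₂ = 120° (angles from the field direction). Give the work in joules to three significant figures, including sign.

W ≈ 0.116 J

Dipole moment p = qd = (8.27×10⁻⁶ C)(0.154 m) = 1.274×10⁻⁶ C·m.
W_ext = ΔU = U(θ₂) − U(θ₁) = −pE cosθ₂ − (−pE cosθ₁) = pE(cosθ₁ − cosθ₂).
W = (1.274×10⁻⁶)(6.38×10⁴)·(cos22° − cos120°) = (0.08128)·(+1.4272) = 0.1160 J.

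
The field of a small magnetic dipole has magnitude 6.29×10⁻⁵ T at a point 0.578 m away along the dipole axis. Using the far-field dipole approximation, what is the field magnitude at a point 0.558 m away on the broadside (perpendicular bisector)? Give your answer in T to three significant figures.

Dipole fields scale as 1/r³ in the far field.
The axial field is twice the equatorial field at the same r, so the geometry factor is 1/2.
B₂ = B₁ · (1/2) · (r₁/r₂)³ = 6.29×10⁻⁵ · 0.5 · (0.578/0.558)³.
(r₁/r₂)³ = (1.036)³ = 1.111.
B₂ ≈ 3.495×10⁻⁵ T.

B ≈ 3.50×10⁻⁵ T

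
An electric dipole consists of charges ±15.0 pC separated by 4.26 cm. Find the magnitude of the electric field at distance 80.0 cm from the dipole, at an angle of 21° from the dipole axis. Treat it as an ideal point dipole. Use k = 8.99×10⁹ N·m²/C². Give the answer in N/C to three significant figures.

E ≈ 0.0213 N/C

Dipole moment p = qd = (1.50×10⁻¹¹ C)(0.0426 m) = 6.39×10⁻¹³ C·m.
At angle θ the dipole field magnitude is E = (kp/r³)·√(1 + 3cos²θ).
kp/r³ = (8.99×10⁹)(6.39×10⁻¹³) / (0.800)³ = 0.01122 N/C.
√(1 + 3cos²21°) = √(1 + 3·0.8716) = √3.6147 ≈ 1.9012.
E ≈ 0.01122 × 1.901 = 0.02133 N/C.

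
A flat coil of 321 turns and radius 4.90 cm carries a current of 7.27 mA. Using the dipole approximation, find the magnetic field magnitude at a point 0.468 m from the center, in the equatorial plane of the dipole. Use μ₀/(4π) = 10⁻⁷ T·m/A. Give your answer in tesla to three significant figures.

B ≈ 1.72×10⁻⁸ T

m = NIA = NIπa² = 321·(0.00727)·π·(0.0490)² = 0.0176 A·m².
In the equatorial plane B = (μ₀/4π)·m/r³ (half the axial value).
B = (10⁻⁷)·(0.0176) / (0.468)³ = 1.717×10⁻⁸ T.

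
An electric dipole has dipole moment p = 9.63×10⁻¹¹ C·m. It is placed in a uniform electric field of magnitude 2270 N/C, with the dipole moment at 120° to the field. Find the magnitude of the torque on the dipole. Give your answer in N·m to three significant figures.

τ ≈ 1.89×10⁻⁷ N·m

Torque on an electric dipole: τ = pE sinθ.
τ = (9.63×10⁻¹¹)(2270)·sin120° = 1.893×10⁻⁷ N·m.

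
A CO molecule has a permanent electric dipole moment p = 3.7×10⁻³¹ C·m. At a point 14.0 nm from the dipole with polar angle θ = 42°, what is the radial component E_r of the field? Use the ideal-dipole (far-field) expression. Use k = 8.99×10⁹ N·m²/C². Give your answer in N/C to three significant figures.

For a dipole, E_r = (2kp cosθ)/r³.
kp/r³ = (8.99×10⁹)(3.70×10⁻³¹)/(1.40×10⁻⁸)³ = 1212 N/C.
E_r = 2·1212·cos42° = 1802 N/C.

E_r ≈ 1800 N/C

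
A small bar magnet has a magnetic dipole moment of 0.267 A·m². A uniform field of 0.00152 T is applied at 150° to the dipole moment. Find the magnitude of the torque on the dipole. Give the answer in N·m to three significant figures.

Torque on a magnetic dipole: τ = mB sinθ.
τ = (0.267)(0.00152)·sin150° = 2.029×10⁻⁴ N·m.

τ ≈ 2.03×10⁻⁴ N·m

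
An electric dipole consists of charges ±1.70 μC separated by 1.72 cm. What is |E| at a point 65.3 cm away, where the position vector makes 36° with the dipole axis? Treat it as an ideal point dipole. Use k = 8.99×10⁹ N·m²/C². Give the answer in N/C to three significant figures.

Dipole moment p = qd = (1.70×10⁻⁶ C)(0.0172 m) = 2.924×10⁻⁸ C·m.
At angle θ the dipole field magnitude is E = (kp/r³)·√(1 + 3cos²θ).
kp/r³ = (8.99×10⁹)(2.924×10⁻⁸) / (0.653)³ = 944.1 N/C.
√(1 + 3cos²36°) = √(1 + 3·0.6545) = √2.9635 ≈ 1.7215.
E ≈ 944.1 × 1.721 = 1625 N/C.

E ≈ 1630 N/C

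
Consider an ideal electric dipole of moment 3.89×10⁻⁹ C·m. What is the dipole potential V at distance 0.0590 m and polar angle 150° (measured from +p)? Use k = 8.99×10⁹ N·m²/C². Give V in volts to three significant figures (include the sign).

The dipole potential is V = kp cosθ / r².
V = (8.99×10⁹)(3.89×10⁻⁹)·cos150° / (0.0590)² = -8700 V.

V ≈ -8700 V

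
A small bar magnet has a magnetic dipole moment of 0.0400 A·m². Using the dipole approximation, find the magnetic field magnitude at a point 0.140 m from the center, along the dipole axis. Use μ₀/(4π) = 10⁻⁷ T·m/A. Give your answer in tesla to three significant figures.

On axis B = (μ₀/4π)·2m/r³.
B = 2·(10⁻⁷)·(0.0400) / (0.140)³ = 2.915×10⁻⁶ T.

B ≈ 2.92×10⁻⁶ T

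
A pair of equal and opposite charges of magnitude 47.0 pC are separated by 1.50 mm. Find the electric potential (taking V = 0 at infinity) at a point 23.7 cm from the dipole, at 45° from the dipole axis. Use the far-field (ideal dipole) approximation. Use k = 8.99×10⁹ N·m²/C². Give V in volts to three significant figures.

Dipole moment p = qd = (4.70×10⁻¹¹ C)(0.00150 m) = 7.05×10⁻¹⁴ C·m.
The dipole potential is V = kp cosθ / r².
V = (8.99×10⁹)(7.05×10⁻¹⁴)·cos45° / (0.237)² = 0.007979 V.

V ≈ 0.00798 V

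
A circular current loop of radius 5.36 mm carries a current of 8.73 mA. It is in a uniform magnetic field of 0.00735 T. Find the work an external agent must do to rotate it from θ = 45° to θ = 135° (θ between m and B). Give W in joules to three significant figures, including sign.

W ≈ 8.19×10⁻⁹ J

Magnetic moment m = IA = Iπa² = (0.00873)·π·(0.00536)² = 7.879×10⁻⁷ A·m².
W_ext = ΔU = −mB cosθ₂ + mB cosθ₁ = mB(cosθ₁ − cosθ₂).
W = (7.879×10⁻⁷)(0.00735)·(cos45° − cos135°) = (5.791×10⁻⁹)·(+1.4142) = 8.190×10⁻⁹ J.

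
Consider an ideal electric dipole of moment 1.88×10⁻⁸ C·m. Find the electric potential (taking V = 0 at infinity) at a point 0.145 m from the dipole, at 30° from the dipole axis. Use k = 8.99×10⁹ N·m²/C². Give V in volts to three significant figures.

V ≈ 6960 V

The dipole potential is V = kp cosθ / r².
V = (8.99×10⁹)(1.88×10⁻⁸)·cos30° / (0.145)² = 6962 V.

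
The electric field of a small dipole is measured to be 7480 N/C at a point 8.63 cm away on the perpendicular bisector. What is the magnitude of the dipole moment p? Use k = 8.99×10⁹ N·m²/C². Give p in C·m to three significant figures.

p ≈ 5.35×10⁻¹⁰ C·m

In the equatorial plane E = kp/r³, so p = Er³/(k).
p = (7480)·(0.0863)³ / (8.99×10⁹) = 5.348×10⁻¹⁰ C·m.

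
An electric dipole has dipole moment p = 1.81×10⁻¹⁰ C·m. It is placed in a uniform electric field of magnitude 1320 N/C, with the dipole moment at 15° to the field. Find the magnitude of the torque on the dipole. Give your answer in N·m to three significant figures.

Torque on an electric dipole: τ = pE sinθ.
τ = (1.81×10⁻¹⁰)(1320)·sin15° = 6.184×10⁻⁸ N·m.

τ ≈ 6.18×10⁻⁸ N·m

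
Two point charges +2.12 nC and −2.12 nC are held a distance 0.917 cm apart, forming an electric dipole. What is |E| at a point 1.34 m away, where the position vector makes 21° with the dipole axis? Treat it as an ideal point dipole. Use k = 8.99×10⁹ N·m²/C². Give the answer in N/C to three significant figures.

Dipole moment p = qd = (2.12×10⁻⁹ C)(0.00917 m) = 1.944×10⁻¹¹ C·m.
At angle θ the dipole field magnitude is E = (kp/r³)·√(1 + 3cos²θ).
kp/r³ = (8.99×10⁹)(1.944×10⁻¹¹) / (1.34)³ = 0.07263 N/C.
√(1 + 3cos²21°) = √(1 + 3·0.8716) = √3.6147 ≈ 1.9012.
E ≈ 0.07263 × 1.901 = 0.1381 N/C.

E ≈ 0.138 N/C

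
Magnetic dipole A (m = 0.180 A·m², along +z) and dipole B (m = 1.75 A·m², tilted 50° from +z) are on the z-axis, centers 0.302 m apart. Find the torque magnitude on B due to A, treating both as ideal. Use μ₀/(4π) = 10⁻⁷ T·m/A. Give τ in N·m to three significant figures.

τ ≈ 1.75×10⁻⁶ N·m

Dipole B is on the axis of dipole A, so B₁ there is axial: B₁ = (μ₀/4π)·2m₁/r³ along +z.
B₁ = 2(10⁻⁷)(0.180)/(0.302)³ = 1.307×10⁻⁶ T.
τ = m₂ B₁ sinθ.
τ = (1.75)(1.307×10⁻⁶)·sin50° = 1.752×10⁻⁶ N·m.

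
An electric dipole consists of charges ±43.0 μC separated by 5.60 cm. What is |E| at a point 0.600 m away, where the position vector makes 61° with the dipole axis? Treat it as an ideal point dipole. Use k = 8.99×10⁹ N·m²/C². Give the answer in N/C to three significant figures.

Dipole moment p = qd = (4.30×10⁻⁵ C)(0.0560 m) = 2.408×10⁻⁶ C·m.
At angle θ the dipole field magnitude is E = (kp/r³)·√(1 + 3cos²θ).
kp/r³ = (8.99×10⁹)(2.408×10⁻⁶) / (0.600)³ = 1.002×10⁵ N/C.
√(1 + 3cos²61°) = √(1 + 3·0.2350) = √1.7051 ≈ 1.3058.
E ≈ 1.002×10⁵ × 1.306 = 1.309×10⁵ N/C.

E ≈ 1.31×10⁵ N/C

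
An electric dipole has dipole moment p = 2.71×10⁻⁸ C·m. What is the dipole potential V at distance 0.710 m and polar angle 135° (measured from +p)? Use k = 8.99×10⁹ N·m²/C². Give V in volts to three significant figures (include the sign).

V ≈ -342 V

The dipole potential is V = kp cosθ / r².
V = (8.99×10⁹)(2.71×10⁻⁸)·cos135° / (0.710)² = -341.7 V.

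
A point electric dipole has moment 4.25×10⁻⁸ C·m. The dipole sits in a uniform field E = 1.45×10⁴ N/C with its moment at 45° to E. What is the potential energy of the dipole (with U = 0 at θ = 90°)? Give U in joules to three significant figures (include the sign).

U ≈ -4.36×10⁻⁴ J

U = −p·E = −pE cosθ.
U = −(4.25×10⁻⁸)(1.45×10⁴)·cos45° = -4.358×10⁻⁴ J.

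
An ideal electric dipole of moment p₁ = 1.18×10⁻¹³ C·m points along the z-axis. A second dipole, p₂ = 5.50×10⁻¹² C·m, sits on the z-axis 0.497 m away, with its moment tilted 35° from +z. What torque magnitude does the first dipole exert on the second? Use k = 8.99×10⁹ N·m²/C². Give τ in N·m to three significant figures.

The second dipole sits on the axis of the first, so the field there is axial: E₁ = 2kp₁/r³ along +z.
E₁ = 2(8.99×10⁹)(1.18×10⁻¹³)/(0.497)³ = 0.01728 N/C.
Torque on the second dipole: τ = p₂ E₁ sinθ.
τ = (5.50×10⁻¹²)(0.01728)·sin35° = 5.452×10⁻¹⁴ N·m.

τ ≈ 5.45×10⁻¹⁴ N·m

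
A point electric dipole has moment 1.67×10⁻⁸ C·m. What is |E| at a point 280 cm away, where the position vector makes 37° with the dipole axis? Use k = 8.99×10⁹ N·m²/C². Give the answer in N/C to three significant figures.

E ≈ 11.7 N/C

At angle θ the dipole field magnitude is E = (kp/r³)·√(1 + 3cos²θ).
kp/r³ = (8.99×10⁹)(1.67×10⁻⁸) / (2.80)³ = 6.839 N/C.
√(1 + 3cos²37°) = √(1 + 3·0.6378) = √2.9135 ≈ 1.7069.
E ≈ 6.839 × 1.707 = 11.67 N/C.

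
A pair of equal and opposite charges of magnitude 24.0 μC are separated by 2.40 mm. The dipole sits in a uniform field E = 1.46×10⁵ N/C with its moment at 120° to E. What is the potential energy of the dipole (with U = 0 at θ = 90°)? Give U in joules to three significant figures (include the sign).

U ≈ 0.00420 J

Dipole moment p = qd = (2.40×10⁻⁵ C)(0.00240 m) = 5.76×10⁻⁸ C·m.
U = −p·E = −pE cosθ.
U = −(5.76×10⁻⁸)(1.46×10⁵)·cos120° = 0.004205 J.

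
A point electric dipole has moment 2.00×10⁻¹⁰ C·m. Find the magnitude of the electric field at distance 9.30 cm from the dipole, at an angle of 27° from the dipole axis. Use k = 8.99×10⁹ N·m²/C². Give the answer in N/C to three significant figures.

At angle θ the dipole field magnitude is E = (kp/r³)·√(1 + 3cos²θ).
kp/r³ = (8.99×10⁹)(2.00×10⁻¹⁰) / (0.0930)³ = 2235 N/C.
√(1 + 3cos²27°) = √(1 + 3·0.7939) = √3.3817 ≈ 1.8389.
E ≈ 2235 × 1.839 = 4111 N/C.

E ≈ 4110 N/C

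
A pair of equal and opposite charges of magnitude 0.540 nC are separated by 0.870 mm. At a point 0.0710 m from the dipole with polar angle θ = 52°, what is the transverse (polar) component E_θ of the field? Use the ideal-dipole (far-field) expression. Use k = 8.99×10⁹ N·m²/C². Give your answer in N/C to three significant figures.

Dipole moment p = qd = (5.40×10⁻¹⁰ C)(8.70×10⁻⁴ m) = 4.698×10⁻¹³ C·m.
For a dipole, E_θ = (kp sinθ)/r³.
kp/r³ = (8.99×10⁹)(4.698×10⁻¹³)/(0.0710)³ = 11.80 N/C.
E_θ = 11.80·sin52° = 9.299 N/C.

E_θ ≈ 9.30 N/C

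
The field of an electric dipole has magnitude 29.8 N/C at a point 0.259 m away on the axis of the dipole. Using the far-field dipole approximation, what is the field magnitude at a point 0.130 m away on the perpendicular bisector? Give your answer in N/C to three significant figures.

E ≈ 118 N/C

Dipole fields scale as 1/r³ in the far field.
The axial field is twice the equatorial field at the same r, so the geometry factor is 1/2.
E₂ = E₁ · (1/2) · (r₁/r₂)³ = 29.8 · 0.5 · (0.259/0.130)³.
(r₁/r₂)³ = (1.992)³ = 7.908.
E₂ ≈ 117.8 N/C.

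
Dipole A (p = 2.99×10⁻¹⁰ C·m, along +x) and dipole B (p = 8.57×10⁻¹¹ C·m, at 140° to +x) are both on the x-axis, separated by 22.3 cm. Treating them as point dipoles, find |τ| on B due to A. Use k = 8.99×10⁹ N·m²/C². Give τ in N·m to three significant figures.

τ ≈ 2.67×10⁻⁸ N·m

The second dipole sits on the axis of the first, so the field there is axial: E₁ = 2kp₁/r³ along +x.
E₁ = 2(8.99×10⁹)(2.99×10⁻¹⁰)/(0.223)³ = 484.8 N/C.
Torque on the second dipole: τ = p₂ E₁ sinθ.
τ = (8.57×10⁻¹¹)(484.8)·sin140° = 2.671×10⁻⁸ N·m.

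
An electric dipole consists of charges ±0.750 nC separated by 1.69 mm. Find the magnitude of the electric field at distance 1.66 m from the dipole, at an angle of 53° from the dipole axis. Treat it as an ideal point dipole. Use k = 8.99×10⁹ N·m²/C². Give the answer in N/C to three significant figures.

E ≈ 0.00360 N/C

Dipole moment p = qd = (7.50×10⁻¹⁰ C)(0.00169 m) = 1.268×10⁻¹² C·m.
At angle θ the dipole field magnitude is E = (kp/r³)·√(1 + 3cos²θ).
kp/r³ = (8.99×10⁹)(1.268×10⁻¹²) / (1.66)³ = 0.002492 N/C.
√(1 + 3cos²53°) = √(1 + 3·0.3622) = √2.0865 ≈ 1.4445.
E ≈ 0.002492 × 1.444 = 0.003600 N/C.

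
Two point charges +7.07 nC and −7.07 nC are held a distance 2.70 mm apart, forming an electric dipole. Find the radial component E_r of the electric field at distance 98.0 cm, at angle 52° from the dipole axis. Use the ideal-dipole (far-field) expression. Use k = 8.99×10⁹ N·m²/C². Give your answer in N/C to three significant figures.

E_r ≈ 0.225 N/C

Dipole moment p = qd = (7.07×10⁻⁹ C)(0.00270 m) = 1.909×10⁻¹¹ C·m.
For a dipole, E_r = (2kp cosθ)/r³.
kp/r³ = (8.99×10⁹)(1.909×10⁻¹¹)/(0.980)³ = 0.1823 N/C.
E_r = 2·0.1823·cos52° = 0.2245 N/C.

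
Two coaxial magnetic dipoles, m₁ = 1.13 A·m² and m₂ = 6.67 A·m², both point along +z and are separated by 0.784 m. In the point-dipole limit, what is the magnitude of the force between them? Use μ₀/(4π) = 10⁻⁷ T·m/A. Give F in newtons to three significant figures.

F ≈ 1.20×10⁻⁵ N

On-axis B of dipole 1: B = (μ₀/4π)·2m₁/r³. Force on dipole 2: F = m₂·dB/dr.
dB/dr = −(μ₀/4π)·6m₁/r⁴, so |F| = (μ₀/4π)·6m₁m₂/r⁴.
F = 6(10⁻⁷)(1.13)(6.67)/(0.784)⁴ = 1.197×10⁻⁵ N.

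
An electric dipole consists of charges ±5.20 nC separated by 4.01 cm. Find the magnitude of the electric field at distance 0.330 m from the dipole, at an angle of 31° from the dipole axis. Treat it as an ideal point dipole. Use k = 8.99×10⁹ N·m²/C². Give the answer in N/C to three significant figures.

Dipole moment p = qd = (5.20×10⁻⁹ C)(0.0401 m) = 2.085×10⁻¹⁰ C·m.
At angle θ the dipole field magnitude is E = (kp/r³)·√(1 + 3cos²θ).
kp/r³ = (8.99×10⁹)(2.085×10⁻¹⁰) / (0.330)³ = 52.16 N/C.
√(1 + 3cos²31°) = √(1 + 3·0.7347) = √3.2042 ≈ 1.7900.
E ≈ 52.16 × 1.790 = 93.37 N/C.

E ≈ 93.4 N/C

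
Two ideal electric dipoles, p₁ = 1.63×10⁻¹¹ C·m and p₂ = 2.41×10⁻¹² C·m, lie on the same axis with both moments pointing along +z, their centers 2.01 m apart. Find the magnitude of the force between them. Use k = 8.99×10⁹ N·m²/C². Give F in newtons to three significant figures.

On-axis field of dipole 1 at distance r: E = 2kp₁/r³. Force on dipole 2 is F = p₂·dE/dr (gradient along axis).
dE/dr = −6kp₁/r⁴, so |F| = 6kp₁p₂/r⁴ (attractive for aligned moments).
F = 6(8.99×10⁹)(1.63×10⁻¹¹)(2.41×10⁻¹²)/(2.01)⁴ = 1.298×10⁻¹³ N.

F ≈ 1.30×10⁻¹³ N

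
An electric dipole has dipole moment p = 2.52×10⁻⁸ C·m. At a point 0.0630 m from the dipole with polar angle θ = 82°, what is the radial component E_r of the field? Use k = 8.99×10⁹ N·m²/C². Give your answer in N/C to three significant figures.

E_r ≈ 2.52×10⁵ N/C

For a dipole, E_r = (2kp cosθ)/r³.
kp/r³ = (8.99×10⁹)(2.52×10⁻⁸)/(0.0630)³ = 9.060×10⁵ N/C.
E_r = 2·9.060×10⁵·cos82° = 2.522×10⁵ N/C.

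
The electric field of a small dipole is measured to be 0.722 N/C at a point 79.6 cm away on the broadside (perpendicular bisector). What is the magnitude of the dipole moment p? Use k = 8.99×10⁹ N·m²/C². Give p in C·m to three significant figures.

p ≈ 4.05×10⁻¹¹ C·m

In the equatorial plane E = kp/r³, so p = Er³/(k).
p = (0.722)·(0.796)³ / (8.99×10⁹) = 4.051×10⁻¹¹ C·m.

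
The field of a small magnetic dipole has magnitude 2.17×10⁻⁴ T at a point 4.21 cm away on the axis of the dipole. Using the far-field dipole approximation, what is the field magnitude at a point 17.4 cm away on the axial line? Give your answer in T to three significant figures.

B ≈ 3.07×10⁻⁶ T

Dipole fields scale as 1/r³ in the far field; the geometry is the same at both points.
B₂ = B₁ · (r₁/r₂)³ = 2.17×10⁻⁴ · (4.21/17.4)³.
(r₁/r₂)³ = (0.242)³ = 0.01416.
B₂ ≈ 3.074×10⁻⁶ T.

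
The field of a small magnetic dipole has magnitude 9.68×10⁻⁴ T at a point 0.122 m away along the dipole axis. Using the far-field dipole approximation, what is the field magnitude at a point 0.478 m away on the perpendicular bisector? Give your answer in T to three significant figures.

Dipole fields scale as 1/r³ in the far field.
The axial field is twice the equatorial field at the same r, so the geometry factor is 1/2.
B₂ = B₁ · (1/2) · (r₁/r₂)³ = 9.68×10⁻⁴ · 0.5 · (0.122/0.478)³.
(r₁/r₂)³ = (0.2552)³ = 0.01663.
B₂ ≈ 8.047×10⁻⁶ T.

B ≈ 8.05×10⁻⁶ T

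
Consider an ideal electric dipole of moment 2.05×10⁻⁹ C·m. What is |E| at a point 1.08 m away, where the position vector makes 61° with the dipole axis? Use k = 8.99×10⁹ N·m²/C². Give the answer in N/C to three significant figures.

At angle θ the dipole field magnitude is E = (kp/r³)·√(1 + 3cos²θ).
kp/r³ = (8.99×10⁹)(2.05×10⁻⁹) / (1.08)³ = 14.63 N/C.
√(1 + 3cos²61°) = √(1 + 3·0.2350) = √1.7051 ≈ 1.3058.
E ≈ 14.63 × 1.306 = 19.10 N/C.

E ≈ 19.1 N/C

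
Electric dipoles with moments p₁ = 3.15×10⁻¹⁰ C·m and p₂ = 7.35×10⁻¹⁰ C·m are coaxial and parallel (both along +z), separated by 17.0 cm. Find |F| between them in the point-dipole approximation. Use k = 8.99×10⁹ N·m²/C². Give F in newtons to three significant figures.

F ≈ 1.50×10⁻⁵ N

On-axis field of dipole 1 at distance r: E = 2kp₁/r³. Force on dipole 2 is F = p₂·dE/dr (gradient along axis).
dE/dr = −6kp₁/r⁴, so |F| = 6kp₁p₂/r⁴ (attractive for aligned moments).
F = 6(8.99×10⁹)(3.15×10⁻¹⁰)(7.35×10⁻¹⁰)/(0.170)⁴ = 1.495×10⁻⁵ N.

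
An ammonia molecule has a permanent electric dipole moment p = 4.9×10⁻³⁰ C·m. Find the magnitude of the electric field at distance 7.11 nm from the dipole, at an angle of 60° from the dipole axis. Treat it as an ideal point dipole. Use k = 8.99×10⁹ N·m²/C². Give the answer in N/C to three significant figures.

At angle θ the dipole field magnitude is E = (kp/r³)·√(1 + 3cos²θ).
kp/r³ = (8.99×10⁹)(4.90×10⁻³⁰) / (7.11×10⁻⁹)³ = 1.226×10⁵ N/C.
√(1 + 3cos²60°) = √(1 + 3·0.2500) = √1.7500 ≈ 1.3229.
E ≈ 1.226×10⁵ × 1.323 = 1.621×10⁵ N/C.

E ≈ 1.62×10⁵ N/C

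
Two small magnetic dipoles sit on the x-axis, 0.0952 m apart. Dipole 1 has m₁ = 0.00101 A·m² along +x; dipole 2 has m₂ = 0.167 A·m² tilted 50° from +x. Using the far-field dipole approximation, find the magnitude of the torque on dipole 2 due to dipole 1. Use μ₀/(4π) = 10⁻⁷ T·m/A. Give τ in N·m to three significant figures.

Dipole B is on the axis of dipole A, so B₁ there is axial: B₁ = (μ₀/4π)·2m₁/r³ along +x.
B₁ = 2(10⁻⁷)(0.00101)/(0.0952)³ = 2.341×10⁻⁷ T.
τ = m₂ B₁ sinθ.
τ = (0.167)(2.341×10⁻⁷)·sin50° = 2.995×10⁻⁸ N·m.

τ ≈ 3.00×10⁻⁸ N·m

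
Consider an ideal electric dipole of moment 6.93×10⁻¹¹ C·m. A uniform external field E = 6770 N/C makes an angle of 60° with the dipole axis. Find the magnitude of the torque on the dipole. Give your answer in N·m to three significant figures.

Torque on an electric dipole: τ = pE sinθ.
τ = (6.93×10⁻¹¹)(6770)·sin60° = 4.063×10⁻⁷ N·m.

τ ≈ 4.06×10⁻⁷ N·m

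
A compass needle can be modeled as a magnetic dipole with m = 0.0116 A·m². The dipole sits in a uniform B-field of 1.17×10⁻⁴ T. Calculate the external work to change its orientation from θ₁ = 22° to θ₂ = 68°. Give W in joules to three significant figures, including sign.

W ≈ 7.50×10⁻⁷ J

W_ext = ΔU = −mB cosθ₂ + mB cosθ₁ = mB(cosθ₁ − cosθ₂).
W = (0.0116)(1.17×10⁻⁴)·(cos22° − cos68°) = (1.357×10⁻⁶)·(+0.5526) = 7.500×10⁻⁷ J.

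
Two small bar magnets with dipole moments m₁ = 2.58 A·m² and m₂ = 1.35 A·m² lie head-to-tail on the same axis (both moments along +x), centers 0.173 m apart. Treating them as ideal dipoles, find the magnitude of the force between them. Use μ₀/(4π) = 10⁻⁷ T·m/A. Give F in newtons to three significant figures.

F ≈ 0.00233 N

On-axis B of dipole 1: B = (μ₀/4π)·2m₁/r³. Force on dipole 2: F = m₂·dB/dr.
dB/dr = −(μ₀/4π)·6m₁/r⁴, so |F| = (μ₀/4π)·6m₁m₂/r⁴.
F = 6(10⁻⁷)(2.58)(1.35)/(0.173)⁴ = 0.002333 N.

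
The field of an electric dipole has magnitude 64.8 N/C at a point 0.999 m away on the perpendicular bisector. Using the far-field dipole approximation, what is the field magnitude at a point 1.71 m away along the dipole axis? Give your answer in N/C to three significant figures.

E ≈ 25.8 N/C

Dipole fields scale as 1/r³ in the far field.
The axial field is twice the equatorial field at the same r, so the geometry factor is 2/1.
E₂ = E₁ · (2/1) · (r₁/r₂)³ = 64.8 · 2 · (0.999/1.71)³.
(r₁/r₂)³ = (0.5842)³ = 0.1994.
E₂ ≈ 25.84 N/C.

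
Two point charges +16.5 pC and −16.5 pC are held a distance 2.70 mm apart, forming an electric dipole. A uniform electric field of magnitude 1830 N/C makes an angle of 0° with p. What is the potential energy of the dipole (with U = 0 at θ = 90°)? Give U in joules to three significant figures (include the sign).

U ≈ -8.15×10⁻¹¹ J

Dipole moment p = qd = (1.65×10⁻¹¹ C)(0.00270 m) = 4.455×10⁻¹⁴ C·m.
U = −p·E = −pE cosθ.
U = −(4.455×10⁻¹⁴)(1830)·cos0° = -8.153×10⁻¹¹ J.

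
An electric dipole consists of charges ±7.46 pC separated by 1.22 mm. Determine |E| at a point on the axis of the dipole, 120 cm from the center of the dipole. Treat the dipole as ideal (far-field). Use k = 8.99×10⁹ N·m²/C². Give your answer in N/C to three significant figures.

E ≈ 9.47×10⁻⁵ N/C

Dipole moment p = qd = (7.46×10⁻¹² C)(0.00122 m) = 9.101×10⁻¹⁵ C·m.
On the dipole axis E = 2kp/r³.
E = 2·(8.99×10⁹)(9.101×10⁻¹⁵) / (1.20)³ = 9.470×10⁻⁵ N/C.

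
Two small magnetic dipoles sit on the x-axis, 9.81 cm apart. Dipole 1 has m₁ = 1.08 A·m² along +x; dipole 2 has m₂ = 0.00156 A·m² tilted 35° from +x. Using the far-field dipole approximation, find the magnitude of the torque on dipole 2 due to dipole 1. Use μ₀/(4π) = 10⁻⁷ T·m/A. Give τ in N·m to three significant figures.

Dipole B is on the axis of dipole A, so B₁ there is axial: B₁ = (μ₀/4π)·2m₁/r³ along +x.
B₁ = 2(10⁻⁷)(1.08)/(0.0981)³ = 2.288×10⁻⁴ T.
τ = m₂ B₁ sinθ.
τ = (0.00156)(2.288×10⁻⁴)·sin35° = 2.047×10⁻⁷ N·m.

τ ≈ 2.05×10⁻⁷ N·m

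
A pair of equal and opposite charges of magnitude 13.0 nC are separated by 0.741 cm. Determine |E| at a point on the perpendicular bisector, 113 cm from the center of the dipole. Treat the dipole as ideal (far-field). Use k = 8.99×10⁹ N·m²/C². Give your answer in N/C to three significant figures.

E ≈ 0.600 N/C

Dipole moment p = qd = (1.30×10⁻⁸ C)(0.00741 m) = 9.633×10⁻¹¹ C·m.
On the perpendicular bisector E = kp/r³ (half the axial value at the same distance).
E = (8.99×10⁹)(9.633×10⁻¹¹) / (1.13)³ = 0.6002 N/C.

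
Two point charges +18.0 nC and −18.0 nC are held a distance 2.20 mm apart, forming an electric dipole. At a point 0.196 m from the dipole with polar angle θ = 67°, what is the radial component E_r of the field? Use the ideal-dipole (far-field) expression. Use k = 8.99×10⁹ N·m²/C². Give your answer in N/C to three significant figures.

E_r ≈ 36.9 N/C

Dipole moment p = qd = (1.80×10⁻⁸ C)(0.00220 m) = 3.96×10⁻¹¹ C·m.
For a dipole, E_r = (2kp cosθ)/r³.
kp/r³ = (8.99×10⁹)(3.96×10⁻¹¹)/(0.196)³ = 47.28 N/C.
E_r = 2·47.28·cos67° = 36.95 N/C.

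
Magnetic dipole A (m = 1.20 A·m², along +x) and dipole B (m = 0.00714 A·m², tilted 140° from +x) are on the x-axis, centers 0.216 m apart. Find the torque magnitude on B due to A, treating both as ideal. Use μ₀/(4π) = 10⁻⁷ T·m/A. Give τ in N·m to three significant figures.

τ ≈ 1.09×10⁻⁷ N·m

Dipole B is on the axis of dipole A, so B₁ there is axial: B₁ = (μ₀/4π)·2m₁/r³ along +x.
B₁ = 2(10⁻⁷)(1.20)/(0.216)³ = 2.381×10⁻⁵ T.
τ = m₂ B₁ sinθ.
τ = (0.00714)(2.381×10⁻⁵)·sin140° = 1.093×10⁻⁷ N·m.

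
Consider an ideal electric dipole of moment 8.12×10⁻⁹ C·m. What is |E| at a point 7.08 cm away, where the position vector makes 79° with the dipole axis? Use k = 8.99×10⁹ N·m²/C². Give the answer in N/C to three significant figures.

At angle θ the dipole field magnitude is E = (kp/r³)·√(1 + 3cos²θ).
kp/r³ = (8.99×10⁹)(8.12×10⁻⁹) / (0.0708)³ = 2.057×10⁵ N/C.
√(1 + 3cos²79°) = √(1 + 3·0.0364) = √1.1092 ≈ 1.0532.
E ≈ 2.057×10⁵ × 1.053 = 2.166×10⁵ N/C.

E ≈ 2.17×10⁵ N/C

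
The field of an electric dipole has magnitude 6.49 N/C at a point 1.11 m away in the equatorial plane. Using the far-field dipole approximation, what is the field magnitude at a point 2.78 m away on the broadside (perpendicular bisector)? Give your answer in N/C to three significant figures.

Dipole fields scale as 1/r³ in the far field; the geometry is the same at both points.
E₂ = E₁ · (r₁/r₂)³ = 6.49 · (1.11/2.78)³.
(r₁/r₂)³ = (0.3993)³ = 0.06366.
E₂ ≈ 0.4131 N/C.

E ≈ 0.413 N/C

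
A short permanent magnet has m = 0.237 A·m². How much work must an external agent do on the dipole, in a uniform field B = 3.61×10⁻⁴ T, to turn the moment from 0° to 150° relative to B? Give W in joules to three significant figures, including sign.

W_ext = ΔU = −mB cosθ₂ + mB cosθ₁ = mB(cosθ₁ − cosθ₂).
W = (0.237)(3.61×10⁻⁴)·(cos0° − cos150°) = (8.556×10⁻⁵)·(+1.8660) = 1.597×10⁻⁴ J.

W ≈ 1.60×10⁻⁴ J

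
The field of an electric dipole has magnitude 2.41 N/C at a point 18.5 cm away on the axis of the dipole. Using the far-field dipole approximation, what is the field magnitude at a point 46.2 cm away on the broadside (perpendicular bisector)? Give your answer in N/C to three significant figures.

Dipole fields scale as 1/r³ in the far field.
The axial field is twice the equatorial field at the same r, so the geometry factor is 1/2.
E₂ = E₁ · (1/2) · (r₁/r₂)³ = 2.41 · 0.5 · (18.5/46.2)³.
(r₁/r₂)³ = (0.4004)³ = 0.06421.
E₂ ≈ 0.07737 N/C.

E ≈ 0.0774 N/C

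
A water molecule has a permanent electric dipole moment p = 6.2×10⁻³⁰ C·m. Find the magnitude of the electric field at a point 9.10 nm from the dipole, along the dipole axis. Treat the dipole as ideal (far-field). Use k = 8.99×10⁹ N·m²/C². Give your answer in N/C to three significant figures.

On the dipole axis E = 2kp/r³.
E = 2·(8.99×10⁹)(6.20×10⁻³⁰) / (9.10×10⁻⁹)³ = 1.479×10⁵ N/C.

E ≈ 1.48×10⁵ N/C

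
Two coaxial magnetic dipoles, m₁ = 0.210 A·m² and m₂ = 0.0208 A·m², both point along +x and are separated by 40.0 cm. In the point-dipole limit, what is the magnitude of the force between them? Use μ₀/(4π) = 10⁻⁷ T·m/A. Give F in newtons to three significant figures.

F ≈ 1.02×10⁻⁷ N

On-axis B of dipole 1: B = (μ₀/4π)·2m₁/r³. Force on dipole 2: F = m₂·dB/dr.
dB/dr = −(μ₀/4π)·6m₁/r⁴, so |F| = (μ₀/4π)·6m₁m₂/r⁴.
F = 6(10⁻⁷)(0.210)(0.0208)/(0.400)⁴ = 1.024×10⁻⁷ N.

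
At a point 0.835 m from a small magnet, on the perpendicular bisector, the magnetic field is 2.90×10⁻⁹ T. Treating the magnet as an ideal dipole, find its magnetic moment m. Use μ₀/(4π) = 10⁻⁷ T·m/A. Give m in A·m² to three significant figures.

In the equatorial plane B = (μ₀/4π)·m/r³, so m = Br³·4π/(μ₀).
m = (2.90×10⁻⁹)·(0.835)³ / (10⁻⁷) = 0.01688 A·m².

m ≈ 0.0169 A·m²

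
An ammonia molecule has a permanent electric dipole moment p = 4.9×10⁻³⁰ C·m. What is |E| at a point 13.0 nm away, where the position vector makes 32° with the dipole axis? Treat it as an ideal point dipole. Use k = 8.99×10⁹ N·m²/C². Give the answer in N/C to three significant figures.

E ≈ 3.56×10⁴ N/C

At angle θ the dipole field magnitude is E = (kp/r³)·√(1 + 3cos²θ).
kp/r³ = (8.99×10⁹)(4.90×10⁻³⁰) / (1.30×10⁻⁸)³ = 2.005×10⁴ N/C.
√(1 + 3cos²32°) = √(1 + 3·0.7192) = √3.1576 ≈ 1.7770.
E ≈ 2.005×10⁴ × 1.777 = 3.563×10⁴ N/C.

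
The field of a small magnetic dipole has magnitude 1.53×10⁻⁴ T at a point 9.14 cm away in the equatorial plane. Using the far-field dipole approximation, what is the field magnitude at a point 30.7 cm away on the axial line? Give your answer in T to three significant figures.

B ≈ 8.08×10⁻⁶ T

Dipole fields scale as 1/r³ in the far field.
The axial field is twice the equatorial field at the same r, so the geometry factor is 2/1.
B₂ = B₁ · (2/1) · (r₁/r₂)³ = 1.53×10⁻⁴ · 2 · (9.14/30.7)³.
(r₁/r₂)³ = (0.2977)³ = 0.02639.
B₂ ≈ 8.075×10⁻⁶ T.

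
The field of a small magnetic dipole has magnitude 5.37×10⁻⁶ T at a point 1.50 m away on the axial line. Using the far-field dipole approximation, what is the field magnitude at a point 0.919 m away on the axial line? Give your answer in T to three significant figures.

Dipole fields scale as 1/r³ in the far field; the geometry is the same at both points.
B₂ = B₁ · (r₁/r₂)³ = 5.37×10⁻⁶ · (1.50/0.919)³.
(r₁/r₂)³ = (1.632)³ = 4.348.
B₂ ≈ 2.335×10⁻⁵ T.

B ≈ 2.34×10⁻⁵ T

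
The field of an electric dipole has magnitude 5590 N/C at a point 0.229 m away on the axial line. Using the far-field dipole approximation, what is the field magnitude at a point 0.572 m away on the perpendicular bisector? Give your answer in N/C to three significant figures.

Dipole fields scale as 1/r³ in the far field.
The axial field is twice the equatorial field at the same r, so the geometry factor is 1/2.
E₂ = E₁ · (1/2) · (r₁/r₂)³ = 5590 · 0.5 · (0.229/0.572)³.
(r₁/r₂)³ = (0.4003)³ = 0.06417.
E₂ ≈ 179.3 N/C.

E ≈ 179 N/C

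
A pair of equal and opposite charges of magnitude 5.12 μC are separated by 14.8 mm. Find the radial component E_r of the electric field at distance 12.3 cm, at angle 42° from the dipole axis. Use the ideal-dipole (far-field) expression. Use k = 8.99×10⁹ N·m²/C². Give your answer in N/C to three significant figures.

E_r ≈ 5.44×10⁵ N/C

Dipole moment p = qd = (5.12×10⁻⁶ C)(0.0148 m) = 7.578×10⁻⁸ C·m.
For a dipole, E_r = (2kp cosθ)/r³.
kp/r³ = (8.99×10⁹)(7.578×10⁻⁸)/(0.123)³ = 3.661×10⁵ N/C.
E_r = 2·3.661×10⁵·cos42° = 5.441×10⁵ N/C.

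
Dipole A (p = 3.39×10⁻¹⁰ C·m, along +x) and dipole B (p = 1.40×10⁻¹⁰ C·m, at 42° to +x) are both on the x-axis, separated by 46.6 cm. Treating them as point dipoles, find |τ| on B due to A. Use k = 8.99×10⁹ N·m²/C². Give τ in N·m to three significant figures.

τ ≈ 5.64×10⁻⁹ N·m

The second dipole sits on the axis of the first, so the field there is axial: E₁ = 2kp₁/r³ along +x.
E₁ = 2(8.99×10⁹)(3.39×10⁻¹⁰)/(0.466)³ = 60.23 N/C.
Torque on the second dipole: τ = p₂ E₁ sinθ.
τ = (1.40×10⁻¹⁰)(60.23)·sin42° = 5.642×10⁻⁹ N·m.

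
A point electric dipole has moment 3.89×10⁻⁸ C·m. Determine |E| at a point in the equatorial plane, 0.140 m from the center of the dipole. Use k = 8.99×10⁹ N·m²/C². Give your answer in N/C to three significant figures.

E ≈ 1.27×10⁵ N/C

In the equatorial plane E = kp/r³.
E = (8.99×10⁹)(3.89×10⁻⁸) / (0.140)³ = 1.274×10⁵ N/C.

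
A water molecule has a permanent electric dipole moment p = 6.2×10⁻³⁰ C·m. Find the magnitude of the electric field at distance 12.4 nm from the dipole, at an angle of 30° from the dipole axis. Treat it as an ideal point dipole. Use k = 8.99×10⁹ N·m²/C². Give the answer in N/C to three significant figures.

At angle θ the dipole field magnitude is E = (kp/r³)·√(1 + 3cos²θ).
kp/r³ = (8.99×10⁹)(6.20×10⁻³⁰) / (1.24×10⁻⁸)³ = 2.923×10⁴ N/C.
√(1 + 3cos²30°) = √(1 + 3·0.7500) = √3.2500 ≈ 1.8028.
E ≈ 2.923×10⁴ × 1.803 = 5.270×10⁴ N/C.

E ≈ 5.27×10⁴ N/C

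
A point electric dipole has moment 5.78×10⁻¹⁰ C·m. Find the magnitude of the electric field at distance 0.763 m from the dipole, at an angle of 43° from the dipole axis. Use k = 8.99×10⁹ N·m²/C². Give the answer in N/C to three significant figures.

E ≈ 18.9 N/C

At angle θ the dipole field magnitude is E = (kp/r³)·√(1 + 3cos²θ).
kp/r³ = (8.99×10⁹)(5.78×10⁻¹⁰) / (0.763)³ = 11.70 N/C.
√(1 + 3cos²43°) = √(1 + 3·0.5349) = √2.6046 ≈ 1.6139.
E ≈ 11.70 × 1.614 = 18.88 N/C.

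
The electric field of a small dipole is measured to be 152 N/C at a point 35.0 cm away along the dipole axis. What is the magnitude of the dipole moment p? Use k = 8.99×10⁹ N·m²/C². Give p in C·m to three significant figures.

p ≈ 3.62×10⁻¹⁰ C·m

On axis E = 2kp/r³, so p = Er³/(2k).
p = (152)·(0.350)³ / (2·8.99×10⁹) = 3.625×10⁻¹⁰ C·m.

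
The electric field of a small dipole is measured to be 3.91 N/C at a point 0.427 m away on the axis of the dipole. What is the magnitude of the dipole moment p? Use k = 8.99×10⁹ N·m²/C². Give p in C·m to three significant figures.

p ≈ 1.69×10⁻¹¹ C·m

On axis E = 2kp/r³, so p = Er³/(2k).
p = (3.91)·(0.427)³ / (2·8.99×10⁹) = 1.693×10⁻¹¹ C·m.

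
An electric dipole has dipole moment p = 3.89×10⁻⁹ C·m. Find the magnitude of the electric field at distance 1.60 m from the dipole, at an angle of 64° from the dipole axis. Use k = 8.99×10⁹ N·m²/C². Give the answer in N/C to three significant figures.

At angle θ the dipole field magnitude is E = (kp/r³)·√(1 + 3cos²θ).
kp/r³ = (8.99×10⁹)(3.89×10⁻⁹) / (1.60)³ = 8.538 N/C.
√(1 + 3cos²64°) = √(1 + 3·0.1922) = √1.5765 ≈ 1.2556.
E ≈ 8.538 × 1.256 = 10.72 N/C.

E ≈ 10.7 N/C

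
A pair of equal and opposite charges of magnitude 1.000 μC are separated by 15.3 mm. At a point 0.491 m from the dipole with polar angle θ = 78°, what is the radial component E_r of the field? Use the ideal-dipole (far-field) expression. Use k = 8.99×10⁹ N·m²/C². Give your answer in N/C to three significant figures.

Dipole moment p = qd = (1.00×10⁻⁶ C)(0.0153 m) = 1.53×10⁻⁸ C·m.
For a dipole, E_r = (2kp cosθ)/r³.
kp/r³ = (8.99×10⁹)(1.53×10⁻⁸)/(0.491)³ = 1162 N/C.
E_r = 2·1162·cos78° = 483.2 N/C.

E_r ≈ 483 N/C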